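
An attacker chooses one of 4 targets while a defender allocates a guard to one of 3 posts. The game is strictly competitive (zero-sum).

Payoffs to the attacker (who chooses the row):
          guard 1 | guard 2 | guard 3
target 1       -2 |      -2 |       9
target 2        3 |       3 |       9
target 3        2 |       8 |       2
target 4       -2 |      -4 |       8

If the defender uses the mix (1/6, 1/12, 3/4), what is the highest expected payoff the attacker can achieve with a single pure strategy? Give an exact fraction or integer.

15/2

target 1: (-2)·(1/6) + (-2)·(1/12) + (9)·(3/4) = 25/4.
target 2: (3)·(1/6) + (3)·(1/12) + (9)·(3/4) = 15/2.
target 3: (2)·(1/6) + (8)·(1/12) + (2)·(3/4) = 5/2.
target 4: (-2)·(1/6) + (-4)·(1/12) + (8)·(3/4) = 16/3.
The best pure response is target 2 with expected payoff 15/2.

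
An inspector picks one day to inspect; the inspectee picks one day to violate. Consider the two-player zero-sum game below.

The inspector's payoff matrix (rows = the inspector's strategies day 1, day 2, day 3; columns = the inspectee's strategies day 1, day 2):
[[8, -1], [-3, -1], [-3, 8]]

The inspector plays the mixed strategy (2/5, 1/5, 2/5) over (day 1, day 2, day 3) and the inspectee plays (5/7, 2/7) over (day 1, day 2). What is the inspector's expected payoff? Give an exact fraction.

61/35

Against (5/7, 2/7), each row's expected payoff is day 1: 38/7; day 2: -17/7; day 3: 1/7.
Taking the (2/5, 1/5, 2/5)-weighted average: (2/5)·(38/7) + (1/5)·(-17/7) + (2/5)·(1/7) = 61/35.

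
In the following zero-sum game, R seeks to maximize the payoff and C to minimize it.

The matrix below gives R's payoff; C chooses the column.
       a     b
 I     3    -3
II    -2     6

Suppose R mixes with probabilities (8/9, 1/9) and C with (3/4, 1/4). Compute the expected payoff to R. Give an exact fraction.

Against (3/4, 1/4), each row's expected payoff is I: 3/2; II: 0.
Taking the (8/9, 1/9)-weighted average: (8/9)·(3/2) + (1/9)·(0) = 4/3.

4/3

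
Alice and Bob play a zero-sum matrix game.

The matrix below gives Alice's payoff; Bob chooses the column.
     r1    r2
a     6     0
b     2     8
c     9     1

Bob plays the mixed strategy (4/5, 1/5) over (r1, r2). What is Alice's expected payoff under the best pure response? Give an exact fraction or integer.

a: (6)·(4/5) + (0)·(1/5) = 24/5.
b: (2)·(4/5) + (8)·(1/5) = 16/5.
c: (9)·(4/5) + (1)·(1/5) = 37/5.
The best pure response is c with expected payoff 37/5.

37/5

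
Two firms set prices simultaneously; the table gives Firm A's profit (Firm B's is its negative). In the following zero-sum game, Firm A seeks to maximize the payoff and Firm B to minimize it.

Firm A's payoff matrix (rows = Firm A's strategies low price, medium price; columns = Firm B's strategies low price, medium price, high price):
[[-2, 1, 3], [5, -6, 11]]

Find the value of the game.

Column high price is strictly dominated by low price for Firm B (it gives Firm A more in every row).
The remaining 2×2 game on (low price, medium price) × (low price, medium price) has no saddle point. Let Firm A play low price with probability p; indifference gives −2p + 5(1−p) = p − 6(1−p), so p = 11/14.
Similarly Firm B's optimal q on low price is 1/2, and the value is -2·(1/2) + (1)·(1/2) = -1/2.

-1/2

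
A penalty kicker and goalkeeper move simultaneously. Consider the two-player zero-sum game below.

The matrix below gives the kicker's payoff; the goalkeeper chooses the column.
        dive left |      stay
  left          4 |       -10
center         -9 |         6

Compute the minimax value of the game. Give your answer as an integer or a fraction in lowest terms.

Row minima are -10 and -9, so the kicker's maximin is -9; column maxima are 4 and 6, so the goalkeeper's minimax is 4. These differ, so the equilibrium is in mixed strategies.
Let the kicker play left with probability p. The goalkeeper is indifferent when 4p − 9(1−p) = −10p + 6(1−p), giving p = 15/29.
Let the goalkeeper play dive left with probability q. The kicker is indifferent when 4q − 10(1−q) = −9q + 6(1−q), giving q = 16/29.
The value is 4·(16/29) + (-10)·(13/29) = -66/29.

-66/29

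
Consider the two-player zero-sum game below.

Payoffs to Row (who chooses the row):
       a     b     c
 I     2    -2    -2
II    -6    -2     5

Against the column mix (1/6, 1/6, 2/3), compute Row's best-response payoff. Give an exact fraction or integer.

I: (2)·(1/6) + (-2)·(1/6) + (-2)·(2/3) = -4/3.
II: (-6)·(1/6) + (-2)·(1/6) + (5)·(2/3) = 2.
The best pure response is II with expected payoff 2.

2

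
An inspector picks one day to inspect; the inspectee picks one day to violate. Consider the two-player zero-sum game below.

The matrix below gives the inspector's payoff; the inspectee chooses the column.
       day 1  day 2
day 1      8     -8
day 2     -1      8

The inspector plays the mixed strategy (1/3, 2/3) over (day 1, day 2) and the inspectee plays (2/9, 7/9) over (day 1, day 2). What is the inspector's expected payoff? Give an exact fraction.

Against (2/9, 7/9), each row's expected payoff is day 1: -40/9; day 2: 6.
Taking the (1/3, 2/3)-weighted average: (1/3)·(-40/9) + (2/3)·(6) = 68/27.

68/27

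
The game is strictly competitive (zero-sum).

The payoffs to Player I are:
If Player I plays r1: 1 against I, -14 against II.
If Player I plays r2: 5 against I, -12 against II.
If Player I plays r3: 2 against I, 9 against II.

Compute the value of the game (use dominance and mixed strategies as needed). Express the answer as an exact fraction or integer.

Row r1 is strictly dominated by row r2, so Player I never plays it.
The remaining 2×2 game on (r2, r3) × (I, II) has no saddle point. Let Player I play r2 with probability p; indifference gives 5p + 2(1−p) = −12p + 9(1−p), so p = 7/24.
Similarly Player II's optimal q on I is 7/8, and the value is 5·(7/8) + (-12)·(1/8) = 23/8.

23/8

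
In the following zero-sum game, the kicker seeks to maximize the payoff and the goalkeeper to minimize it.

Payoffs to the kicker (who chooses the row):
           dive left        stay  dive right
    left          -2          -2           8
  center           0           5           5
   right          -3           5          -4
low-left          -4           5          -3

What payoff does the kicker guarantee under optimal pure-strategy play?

0

Row minima: -2, 0, -4, -4 → the kicker's maximin is 0.
Column maxima: 0, 5, 8 → the goalkeeper's minimax is 0.
They coincide at (center, dive left), so the value is 0.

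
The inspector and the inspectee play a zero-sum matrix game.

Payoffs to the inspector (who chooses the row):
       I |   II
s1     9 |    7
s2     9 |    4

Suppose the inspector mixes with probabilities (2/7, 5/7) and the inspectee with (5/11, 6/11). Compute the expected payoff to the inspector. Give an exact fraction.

519/77

Against (5/11, 6/11), each row's expected payoff is s1: 87/11; s2: 69/11.
Taking the (2/7, 5/7)-weighted average: (2/7)·(87/11) + (5/7)·(69/11) = 519/77.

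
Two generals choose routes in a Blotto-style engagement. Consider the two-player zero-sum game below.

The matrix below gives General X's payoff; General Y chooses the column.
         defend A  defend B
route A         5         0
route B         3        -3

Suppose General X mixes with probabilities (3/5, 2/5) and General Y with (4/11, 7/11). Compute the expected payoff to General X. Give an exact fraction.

42/55

Against (4/11, 7/11), each row's expected payoff is route A: 20/11; route B: -9/11.
Taking the (3/5, 2/5)-weighted average: (3/5)·(20/11) + (2/5)·(-9/11) = 42/55.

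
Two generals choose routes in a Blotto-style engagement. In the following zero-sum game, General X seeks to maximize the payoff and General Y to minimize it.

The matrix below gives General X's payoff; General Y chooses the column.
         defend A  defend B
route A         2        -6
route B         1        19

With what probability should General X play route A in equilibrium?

9/13

Row minima are -6 and 1, so General X's maximin is 1; column maxima are 2 and 19, so General Y's minimax is 2. These differ, so the equilibrium is in mixed strategies.
Let General X play route A with probability p. General Y is indifferent when 2p + (1−p) = −6p + 19(1−p), giving p = 9/13.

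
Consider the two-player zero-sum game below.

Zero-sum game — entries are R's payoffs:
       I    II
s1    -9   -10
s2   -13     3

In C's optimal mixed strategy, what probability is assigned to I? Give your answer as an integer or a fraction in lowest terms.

13/17

Row minima are -10 and -13, so R's maximin is -10; column maxima are -9 and 3, so C's minimax is -9. These differ, so the equilibrium is in mixed strategies.
Let C play I with probability q. R is indifferent when −9q − 10(1−q) = −13q + 3(1−q), giving q = 13/17.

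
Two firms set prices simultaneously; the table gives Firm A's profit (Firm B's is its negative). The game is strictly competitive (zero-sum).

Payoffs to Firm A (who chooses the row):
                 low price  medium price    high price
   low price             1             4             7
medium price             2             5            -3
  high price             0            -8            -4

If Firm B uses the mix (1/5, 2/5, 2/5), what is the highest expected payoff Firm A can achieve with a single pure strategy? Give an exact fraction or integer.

23/5

low price: (1)·(1/5) + (4)·(2/5) + (7)·(2/5) = 23/5.
medium price: (2)·(1/5) + (5)·(2/5) + (-3)·(2/5) = 6/5.
high price: (0)·(1/5) + (-8)·(2/5) + (-4)·(2/5) = -24/5.
The best pure response is low price with expected payoff 23/5.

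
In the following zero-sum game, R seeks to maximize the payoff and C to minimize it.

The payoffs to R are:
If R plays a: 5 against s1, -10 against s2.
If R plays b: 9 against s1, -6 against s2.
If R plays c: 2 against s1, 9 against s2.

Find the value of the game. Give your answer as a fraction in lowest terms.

93/22

Row a is strictly dominated by row b, so R never plays it.
The remaining 2×2 game on (b, c) × (s1, s2) has no saddle point. Let R play b with probability p; indifference gives 9p + 2(1−p) = −6p + 9(1−p), so p = 7/22.
Similarly C's optimal q on s1 is 15/22, and the value is 9·(15/22) + (-6)·(7/22) = 93/22.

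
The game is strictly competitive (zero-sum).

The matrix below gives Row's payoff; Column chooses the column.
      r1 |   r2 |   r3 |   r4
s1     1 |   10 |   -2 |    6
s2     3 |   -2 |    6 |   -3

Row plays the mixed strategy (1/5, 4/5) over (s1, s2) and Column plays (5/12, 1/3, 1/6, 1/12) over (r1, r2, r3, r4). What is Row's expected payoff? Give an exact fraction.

37/20

Against (5/12, 1/3, 1/6, 1/12), each row's expected payoff is s1: 47/12; s2: 4/3.
Taking the (1/5, 4/5)-weighted average: (1/5)·(47/12) + (4/5)·(4/3) = 37/20.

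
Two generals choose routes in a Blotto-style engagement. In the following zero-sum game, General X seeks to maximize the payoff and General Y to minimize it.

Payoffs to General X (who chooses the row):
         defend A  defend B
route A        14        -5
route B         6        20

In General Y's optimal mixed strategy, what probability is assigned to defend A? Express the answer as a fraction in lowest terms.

25/33

Row minima are -5 and 6, so General X's maximin is 6; column maxima are 14 and 20, so General Y's minimax is 14. These differ, so the equilibrium is in mixed strategies.
Let General Y play defend A with probability q. General X is indifferent when 14q − 5(1−q) = 6q + 20(1−q), giving q = 25/33.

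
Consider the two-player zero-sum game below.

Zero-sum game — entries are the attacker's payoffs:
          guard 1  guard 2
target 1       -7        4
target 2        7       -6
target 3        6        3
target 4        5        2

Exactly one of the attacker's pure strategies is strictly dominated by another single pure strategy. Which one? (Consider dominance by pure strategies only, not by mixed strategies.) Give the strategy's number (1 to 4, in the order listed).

Compare target 4 with target 3: 6 > 5, 3 > 2.
So target 3 strictly dominates target 4 for the attacker; target 4 is strictly dominated.

4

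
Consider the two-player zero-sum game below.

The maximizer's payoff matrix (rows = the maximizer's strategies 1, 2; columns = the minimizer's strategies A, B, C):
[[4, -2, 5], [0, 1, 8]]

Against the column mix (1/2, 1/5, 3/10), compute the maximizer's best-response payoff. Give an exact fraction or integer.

1: (4)·(1/2) + (-2)·(1/5) + (5)·(3/10) = 31/10.
2: (0)·(1/2) + (1)·(1/5) + (8)·(3/10) = 13/5.
The best pure response is 1 with expected payoff 31/10.

31/10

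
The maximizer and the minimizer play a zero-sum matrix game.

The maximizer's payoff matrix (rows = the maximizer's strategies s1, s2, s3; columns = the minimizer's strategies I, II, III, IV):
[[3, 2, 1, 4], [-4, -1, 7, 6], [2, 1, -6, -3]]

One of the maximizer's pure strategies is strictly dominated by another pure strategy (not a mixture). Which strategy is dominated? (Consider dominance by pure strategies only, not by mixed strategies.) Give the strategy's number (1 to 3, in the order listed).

Compare s3 with s1: 3 > 2, 2 > 1, 1 > -6, 4 > -3.
So s1 strictly dominates s3 for the maximizer; s3 is strictly dominated.

3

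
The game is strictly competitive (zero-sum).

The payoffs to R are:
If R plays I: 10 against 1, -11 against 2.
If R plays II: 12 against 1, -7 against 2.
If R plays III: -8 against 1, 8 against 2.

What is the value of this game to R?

8/7

Row I is strictly dominated by row II, so R never plays it.
The remaining 2×2 game on (II, III) × (1, 2) has no saddle point. Let R play II with probability p; indifference gives 12p − 8(1−p) = −7p + 8(1−p), so p = 16/35.
Similarly C's optimal q on 1 is 3/7, and the value is 12·(3/7) + (-7)·(4/7) = 8/7.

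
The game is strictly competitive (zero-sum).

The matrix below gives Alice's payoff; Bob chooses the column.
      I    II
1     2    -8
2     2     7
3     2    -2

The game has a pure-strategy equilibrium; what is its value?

Row minima: -8, 2, -2 → Alice's maximin is 2.
Column maxima: 2, 7 → Bob's minimax is 2.
They coincide at (2, I), so the value is 2.

2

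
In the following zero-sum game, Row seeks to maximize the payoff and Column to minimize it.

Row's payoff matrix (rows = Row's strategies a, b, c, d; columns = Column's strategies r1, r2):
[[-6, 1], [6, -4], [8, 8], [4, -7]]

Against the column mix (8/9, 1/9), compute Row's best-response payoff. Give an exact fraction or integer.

a: (-6)·(8/9) + (1)·(1/9) = -47/9.
b: (6)·(8/9) + (-4)·(1/9) = 44/9.
c: (8)·(8/9) + (8)·(1/9) = 8.
d: (4)·(8/9) + (-7)·(1/9) = 25/9.
The best pure response is c with expected payoff 8.

8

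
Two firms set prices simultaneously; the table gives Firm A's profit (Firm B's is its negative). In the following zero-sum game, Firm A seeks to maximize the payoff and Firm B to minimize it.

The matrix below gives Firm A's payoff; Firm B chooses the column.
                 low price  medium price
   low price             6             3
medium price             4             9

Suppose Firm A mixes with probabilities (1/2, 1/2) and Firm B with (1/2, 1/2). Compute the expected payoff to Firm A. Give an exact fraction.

11/2

Against (1/2, 1/2), each row's expected payoff is low price: 9/2; medium price: 13/2.
Taking the (1/2, 1/2)-weighted average: (1/2)·(9/2) + (1/2)·(13/2) = 11/2.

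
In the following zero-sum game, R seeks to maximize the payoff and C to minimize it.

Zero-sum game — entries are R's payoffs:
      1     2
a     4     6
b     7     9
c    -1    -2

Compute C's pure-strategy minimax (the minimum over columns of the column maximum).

The worst case (largest entry) in each column is 1: 7, 2: 9.
The best (smallest) of these is 7.

7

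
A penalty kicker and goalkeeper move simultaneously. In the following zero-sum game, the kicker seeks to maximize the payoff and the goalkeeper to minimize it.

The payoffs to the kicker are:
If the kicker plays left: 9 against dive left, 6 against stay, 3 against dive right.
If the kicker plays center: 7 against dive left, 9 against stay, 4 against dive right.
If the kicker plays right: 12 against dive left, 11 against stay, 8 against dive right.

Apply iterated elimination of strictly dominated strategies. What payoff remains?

8

Column dive left is strictly dominated by dive right for the goalkeeper (3<9, 4<7, 8<12); eliminate dive left.
Row center is strictly dominated by row right (11>9, 8>4); eliminate center.
Row left is strictly dominated by row right (11>6, 8>3); eliminate left.
Column stay is strictly dominated by dive right for the goalkeeper (8<11); eliminate stay.
Only (right, dive right) remains, with payoff 8.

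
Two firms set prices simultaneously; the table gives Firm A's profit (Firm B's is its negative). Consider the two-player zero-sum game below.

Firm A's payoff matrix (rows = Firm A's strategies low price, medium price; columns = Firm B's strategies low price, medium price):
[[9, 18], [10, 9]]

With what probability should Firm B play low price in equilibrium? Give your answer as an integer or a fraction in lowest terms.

Row minima are 9 and 9, so Firm A's maximin is 9; column maxima are 10 and 18, so Firm B's minimax is 10. These differ, so the equilibrium is in mixed strategies.
Let Firm B play low price with probability q. Firm A is indifferent when 9q + 18(1−q) = 10q + 9(1−q), giving q = 9/10.

9/10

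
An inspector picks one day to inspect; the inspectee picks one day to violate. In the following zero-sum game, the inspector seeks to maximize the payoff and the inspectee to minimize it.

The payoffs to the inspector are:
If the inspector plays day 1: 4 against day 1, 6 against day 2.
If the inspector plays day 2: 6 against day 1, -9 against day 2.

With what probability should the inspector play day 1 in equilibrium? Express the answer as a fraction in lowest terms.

Row minima are 4 and -9, so the inspector's maximin is 4; column maxima are 6 and 6, so the inspectee's minimax is 6. These differ, so the equilibrium is in mixed strategies.
Let the inspector play day 1 with probability p. The inspectee is indifferent when 4p + 6(1−p) = 6p − 9(1−p), giving p = 15/17.

15/17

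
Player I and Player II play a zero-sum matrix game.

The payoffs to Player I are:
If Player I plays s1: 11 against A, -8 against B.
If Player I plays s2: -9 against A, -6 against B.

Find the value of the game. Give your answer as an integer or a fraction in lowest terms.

Row minima are -8 and -9, so Player I's maximin is -8; column maxima are 11 and -6, so Player II's minimax is -6. These differ, so the equilibrium is in mixed strategies.
Let Player I play s1 with probability p. Player II is indifferent when 11p − 9(1−p) = −8p − 6(1−p), giving p = 3/22.
Let Player II play A with probability q. Player I is indifferent when 11q − 8(1−q) = −9q − 6(1−q), giving q = 1/11.
The value is 11·(1/11) + (-8)·(10/11) = -69/11.

-69/11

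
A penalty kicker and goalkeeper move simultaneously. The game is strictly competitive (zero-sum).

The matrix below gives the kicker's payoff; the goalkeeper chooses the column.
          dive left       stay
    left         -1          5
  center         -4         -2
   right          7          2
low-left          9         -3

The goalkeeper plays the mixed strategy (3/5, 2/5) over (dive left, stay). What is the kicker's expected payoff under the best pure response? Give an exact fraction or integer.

5

left: (-1)·(3/5) + (5)·(2/5) = 7/5.
center: (-4)·(3/5) + (-2)·(2/5) = -16/5.
right: (7)·(3/5) + (2)·(2/5) = 5.
low-left: (9)·(3/5) + (-3)·(2/5) = 21/5.
The best pure response is right with expected payoff 5.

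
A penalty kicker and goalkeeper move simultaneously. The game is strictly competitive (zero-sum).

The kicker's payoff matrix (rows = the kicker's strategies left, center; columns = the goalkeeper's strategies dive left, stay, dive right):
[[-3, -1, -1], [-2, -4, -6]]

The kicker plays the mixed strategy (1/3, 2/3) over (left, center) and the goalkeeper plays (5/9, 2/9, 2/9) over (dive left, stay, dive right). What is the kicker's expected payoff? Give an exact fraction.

-79/27

Against (5/9, 2/9, 2/9), each row's expected payoff is left: -19/9; center: -10/3.
Taking the (1/3, 2/3)-weighted average: (1/3)·(-19/9) + (2/3)·(-10/3) = -79/27.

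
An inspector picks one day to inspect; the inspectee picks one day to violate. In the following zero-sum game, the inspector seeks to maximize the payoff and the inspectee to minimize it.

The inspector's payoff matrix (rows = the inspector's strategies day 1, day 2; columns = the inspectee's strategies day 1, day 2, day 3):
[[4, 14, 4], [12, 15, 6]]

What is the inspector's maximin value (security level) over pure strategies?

The worst-case payoff for each row is day 1: 4, day 2: 6.
The best of these is 6.

6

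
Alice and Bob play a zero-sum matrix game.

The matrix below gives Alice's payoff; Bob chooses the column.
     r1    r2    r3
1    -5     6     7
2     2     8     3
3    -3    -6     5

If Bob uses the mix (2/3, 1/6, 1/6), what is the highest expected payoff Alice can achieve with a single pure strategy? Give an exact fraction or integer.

19/6

1: (-5)·(2/3) + (6)·(1/6) + (7)·(1/6) = -7/6.
2: (2)·(2/3) + (8)·(1/6) + (3)·(1/6) = 19/6.
3: (-3)·(2/3) + (-6)·(1/6) + (5)·(1/6) = -13/6.
The best pure response is 2 with expected payoff 19/6.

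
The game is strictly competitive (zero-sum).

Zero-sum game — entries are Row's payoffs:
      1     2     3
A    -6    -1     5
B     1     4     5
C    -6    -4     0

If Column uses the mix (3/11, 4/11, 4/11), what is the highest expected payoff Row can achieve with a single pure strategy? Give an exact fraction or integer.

A: (-6)·(3/11) + (-1)·(4/11) + (5)·(4/11) = -2/11.
B: (1)·(3/11) + (4)·(4/11) + (5)·(4/11) = 39/11.
C: (-6)·(3/11) + (-4)·(4/11) + (0)·(4/11) = -34/11.
The best pure response is B with expected payoff 39/11.

39/11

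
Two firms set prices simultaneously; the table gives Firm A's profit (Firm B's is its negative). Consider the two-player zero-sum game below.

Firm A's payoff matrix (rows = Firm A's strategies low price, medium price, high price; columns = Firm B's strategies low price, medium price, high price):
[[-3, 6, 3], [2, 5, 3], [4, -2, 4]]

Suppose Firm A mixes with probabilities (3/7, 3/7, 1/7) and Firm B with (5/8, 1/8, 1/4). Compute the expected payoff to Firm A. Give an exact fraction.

Against (5/8, 1/8, 1/4), each row's expected payoff is low price: -3/8; medium price: 21/8; high price: 13/4.
Taking the (3/7, 3/7, 1/7)-weighted average: (3/7)·(-3/8) + (3/7)·(21/8) + (1/7)·(13/4) = 10/7.

10/7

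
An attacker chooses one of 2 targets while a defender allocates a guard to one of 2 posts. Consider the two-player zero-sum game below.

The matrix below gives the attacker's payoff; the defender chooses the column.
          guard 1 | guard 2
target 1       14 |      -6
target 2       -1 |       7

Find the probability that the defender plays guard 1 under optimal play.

Row minima are -6 and -1, so the attacker's maximin is -1; column maxima are 14 and 7, so the defender's minimax is 7. These differ, so the equilibrium is in mixed strategies.
Let the defender play guard 1 with probability q. The attacker is indifferent when 14q − 6(1−q) = −q + 7(1−q), giving q = 13/28.

13/28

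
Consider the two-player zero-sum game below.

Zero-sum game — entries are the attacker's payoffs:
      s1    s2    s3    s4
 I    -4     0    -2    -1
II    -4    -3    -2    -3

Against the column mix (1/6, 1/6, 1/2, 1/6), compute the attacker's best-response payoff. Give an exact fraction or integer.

-11/6

I: (-4)·(1/6) + (0)·(1/6) + (-2)·(1/2) + (-1)·(1/6) = -11/6.
II: (-4)·(1/6) + (-3)·(1/6) + (-2)·(1/2) + (-3)·(1/6) = -8/3.
The best pure response is I with expected payoff -11/6.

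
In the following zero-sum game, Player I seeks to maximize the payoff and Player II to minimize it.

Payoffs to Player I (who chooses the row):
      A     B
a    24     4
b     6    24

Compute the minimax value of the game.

Row minima are 4 and 6, so Player I's maximin is 6; column maxima are 24 and 24, so Player II's minimax is 24. These differ, so the equilibrium is in mixed strategies.
Let Player I play a with probability p. Player II is indifferent when 24p + 6(1−p) = 4p + 24(1−p), giving p = 9/19.
Let Player II play A with probability q. Player I is indifferent when 24q + 4(1−q) = 6q + 24(1−q), giving q = 10/19.
The value is 24·(10/19) + (4)·(9/19) = 276/19.

276/19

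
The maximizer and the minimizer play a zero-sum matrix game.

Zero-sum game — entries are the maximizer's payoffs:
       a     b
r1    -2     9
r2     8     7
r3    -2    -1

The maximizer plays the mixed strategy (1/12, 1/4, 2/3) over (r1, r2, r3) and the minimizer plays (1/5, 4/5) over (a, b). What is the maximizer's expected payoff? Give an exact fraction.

Against (1/5, 4/5), each row's expected payoff is r1: 34/5; r2: 36/5; r3: -6/5.
Taking the (1/12, 1/4, 2/3)-weighted average: (1/12)·(34/5) + (1/4)·(36/5) + (2/3)·(-6/5) = 47/30.

47/30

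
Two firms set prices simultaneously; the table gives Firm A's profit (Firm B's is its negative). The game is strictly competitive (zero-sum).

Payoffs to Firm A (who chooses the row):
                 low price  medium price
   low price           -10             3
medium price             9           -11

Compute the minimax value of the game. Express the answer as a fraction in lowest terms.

Row minima are -10 and -11, so Firm A's maximin is -10; column maxima are 9 and 3, so Firm B's minimax is 3. These differ, so the equilibrium is in mixed strategies.
Let Firm A play low price with probability p. Firm B is indifferent when −10p + 9(1−p) = 3p − 11(1−p), giving p = 20/33.
Let Firm B play low price with probability q. Firm A is indifferent when −10q + 3(1−q) = 9q − 11(1−q), giving q = 14/33.
The value is -10·(14/33) + (3)·(19/33) = -83/33.

-83/33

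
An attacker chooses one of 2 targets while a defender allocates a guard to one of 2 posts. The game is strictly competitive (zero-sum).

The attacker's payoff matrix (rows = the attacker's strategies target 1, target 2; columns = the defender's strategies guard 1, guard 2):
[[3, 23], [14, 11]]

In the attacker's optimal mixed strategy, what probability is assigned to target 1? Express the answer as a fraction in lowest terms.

3/23

Row minima are 3 and 11, so the attacker's maximin is 11; column maxima are 14 and 23, so the defender's minimax is 14. These differ, so the equilibrium is in mixed strategies.
Let the attacker play target 1 with probability p. The defender is indifferent when 3p + 14(1−p) = 23p + 11(1−p), giving p = 3/23.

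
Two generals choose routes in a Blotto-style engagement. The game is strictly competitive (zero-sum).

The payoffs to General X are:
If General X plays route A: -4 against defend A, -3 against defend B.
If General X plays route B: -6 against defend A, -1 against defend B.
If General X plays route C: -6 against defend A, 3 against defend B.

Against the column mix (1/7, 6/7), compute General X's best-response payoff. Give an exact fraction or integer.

12/7

route A: (-4)·(1/7) + (-3)·(6/7) = -22/7.
route B: (-6)·(1/7) + (-1)·(6/7) = -12/7.
route C: (-6)·(1/7) + (3)·(6/7) = 12/7.
The best pure response is route C with expected payoff 12/7.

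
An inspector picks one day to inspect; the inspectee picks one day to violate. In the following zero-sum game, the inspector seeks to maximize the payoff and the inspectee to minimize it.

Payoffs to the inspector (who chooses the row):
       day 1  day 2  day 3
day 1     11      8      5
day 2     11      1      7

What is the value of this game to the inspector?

17/3

Column day 1 is strictly dominated by day 3 for the inspectee (it gives the inspector more in every row).
The remaining 2×2 game on (day 1, day 2) × (day 2, day 3) has no saddle point. Let the inspector play day 1 with probability p; indifference gives 8p + (1−p) = 5p + 7(1−p), so p = 2/3.
Similarly the inspectee's optimal q on day 2 is 2/9, and the value is 8·(2/9) + (5)·(7/9) = 17/3.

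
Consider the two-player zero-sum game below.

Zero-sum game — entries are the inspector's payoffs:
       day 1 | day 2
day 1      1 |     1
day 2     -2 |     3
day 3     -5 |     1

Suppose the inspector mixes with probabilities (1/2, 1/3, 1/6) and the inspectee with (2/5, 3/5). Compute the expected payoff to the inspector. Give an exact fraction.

3/5

Against (2/5, 3/5), each row's expected payoff is day 1: 1; day 2: 1; day 3: -7/5.
Taking the (1/2, 1/3, 1/6)-weighted average: (1/2)·(1) + (1/3)·(1) + (1/6)·(-7/5) = 3/5.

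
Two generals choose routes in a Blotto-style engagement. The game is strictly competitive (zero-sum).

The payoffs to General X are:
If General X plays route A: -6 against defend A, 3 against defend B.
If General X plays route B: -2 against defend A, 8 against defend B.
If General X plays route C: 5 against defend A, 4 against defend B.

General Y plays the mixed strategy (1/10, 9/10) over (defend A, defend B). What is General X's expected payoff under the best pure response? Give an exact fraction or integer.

7

route A: (-6)·(1/10) + (3)·(9/10) = 21/10.
route B: (-2)·(1/10) + (8)·(9/10) = 7.
route C: (5)·(1/10) + (4)·(9/10) = 41/10.
The best pure response is route B with expected payoff 7.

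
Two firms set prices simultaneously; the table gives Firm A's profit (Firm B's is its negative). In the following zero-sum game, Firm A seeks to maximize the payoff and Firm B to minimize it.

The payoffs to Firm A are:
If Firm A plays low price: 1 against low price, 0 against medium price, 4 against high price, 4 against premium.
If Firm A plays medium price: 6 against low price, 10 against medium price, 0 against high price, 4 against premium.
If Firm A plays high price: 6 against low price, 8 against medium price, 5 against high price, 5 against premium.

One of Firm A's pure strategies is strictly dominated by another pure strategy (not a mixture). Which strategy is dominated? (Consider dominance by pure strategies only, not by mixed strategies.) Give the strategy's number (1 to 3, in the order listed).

1

Compare low price with high price: 6 > 1, 8 > 0, 5 > 4, 5 > 4.
So high price strictly dominates low price for Firm A; low price is strictly dominated.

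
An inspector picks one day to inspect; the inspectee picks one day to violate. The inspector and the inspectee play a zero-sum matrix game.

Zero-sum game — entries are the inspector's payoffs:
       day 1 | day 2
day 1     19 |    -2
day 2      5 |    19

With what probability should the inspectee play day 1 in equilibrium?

3/5

Row minima are -2 and 5, so the inspector's maximin is 5; column maxima are 19 and 19, so the inspectee's minimax is 19. These differ, so the equilibrium is in mixed strategies.
Let the inspectee play day 1 with probability q. The inspector is indifferent when 19q − 2(1−q) = 5q + 19(1−q), giving q = 3/5.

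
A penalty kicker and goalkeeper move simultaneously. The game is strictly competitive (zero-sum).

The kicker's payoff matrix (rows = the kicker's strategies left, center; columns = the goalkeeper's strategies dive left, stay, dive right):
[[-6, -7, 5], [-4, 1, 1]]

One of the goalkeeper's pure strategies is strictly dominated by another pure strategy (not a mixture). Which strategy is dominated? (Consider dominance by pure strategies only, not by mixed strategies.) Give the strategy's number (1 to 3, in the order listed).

The goalkeeper prefers columns that give the kicker less. Compare dive right with dive left: -6 < 5, -4 < 1.
So dive left strictly dominates dive right for the goalkeeper; dive right is strictly dominated.

3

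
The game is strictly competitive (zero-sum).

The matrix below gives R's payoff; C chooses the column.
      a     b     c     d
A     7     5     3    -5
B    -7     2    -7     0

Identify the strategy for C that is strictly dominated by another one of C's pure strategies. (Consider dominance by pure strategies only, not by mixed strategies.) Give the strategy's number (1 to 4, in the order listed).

C prefers columns that give R less. Compare b with c: 3 < 5, -7 < 2.
So c strictly dominates b for C; b is strictly dominated.

2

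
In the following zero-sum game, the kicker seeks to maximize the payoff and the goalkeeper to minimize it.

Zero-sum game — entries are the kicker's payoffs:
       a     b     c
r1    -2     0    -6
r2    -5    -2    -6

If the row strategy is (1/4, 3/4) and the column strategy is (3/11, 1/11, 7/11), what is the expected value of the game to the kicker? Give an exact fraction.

-225/44

Against (3/11, 1/11, 7/11), each row's expected payoff is r1: -48/11; r2: -59/11.
Taking the (1/4, 3/4)-weighted average: (1/4)·(-48/11) + (3/4)·(-59/11) = -225/44.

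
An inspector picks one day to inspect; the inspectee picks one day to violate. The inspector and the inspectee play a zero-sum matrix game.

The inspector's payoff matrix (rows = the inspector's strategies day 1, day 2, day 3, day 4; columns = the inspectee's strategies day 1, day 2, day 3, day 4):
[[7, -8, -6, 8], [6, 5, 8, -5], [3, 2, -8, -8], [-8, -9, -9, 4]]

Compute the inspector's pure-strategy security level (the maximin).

-5

The worst-case payoff for each row is day 1: -8, day 2: -5, day 3: -8, day 4: -9.
The best of these is -5.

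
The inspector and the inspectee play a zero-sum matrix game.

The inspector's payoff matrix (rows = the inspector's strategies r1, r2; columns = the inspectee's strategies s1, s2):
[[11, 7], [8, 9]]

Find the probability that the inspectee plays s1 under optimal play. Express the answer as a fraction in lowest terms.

2/5

Row minima are 7 and 8, so the inspector's maximin is 8; column maxima are 11 and 9, so the inspectee's minimax is 9. These differ, so the equilibrium is in mixed strategies.
Let the inspectee play s1 with probability q. The inspector is indifferent when 11q + 7(1−q) = 8q + 9(1−q), giving q = 2/5.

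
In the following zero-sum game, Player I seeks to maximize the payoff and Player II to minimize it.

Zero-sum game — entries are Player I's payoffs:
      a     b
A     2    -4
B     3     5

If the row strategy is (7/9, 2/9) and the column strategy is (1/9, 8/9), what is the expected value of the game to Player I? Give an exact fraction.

-124/81

Against (1/9, 8/9), each row's expected payoff is A: -10/3; B: 43/9.
Taking the (7/9, 2/9)-weighted average: (7/9)·(-10/3) + (2/9)·(43/9) = -124/81.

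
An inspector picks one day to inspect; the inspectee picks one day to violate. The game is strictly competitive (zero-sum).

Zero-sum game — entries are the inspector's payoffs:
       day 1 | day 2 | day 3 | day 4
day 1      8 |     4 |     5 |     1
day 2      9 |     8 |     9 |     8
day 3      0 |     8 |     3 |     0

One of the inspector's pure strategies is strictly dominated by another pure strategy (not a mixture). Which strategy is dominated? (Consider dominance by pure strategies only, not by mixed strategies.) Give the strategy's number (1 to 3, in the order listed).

1

Compare day 1 with day 2: 9 > 8, 8 > 4, 9 > 5, 8 > 1.
So day 2 strictly dominates day 1 for the inspector; day 1 is strictly dominated.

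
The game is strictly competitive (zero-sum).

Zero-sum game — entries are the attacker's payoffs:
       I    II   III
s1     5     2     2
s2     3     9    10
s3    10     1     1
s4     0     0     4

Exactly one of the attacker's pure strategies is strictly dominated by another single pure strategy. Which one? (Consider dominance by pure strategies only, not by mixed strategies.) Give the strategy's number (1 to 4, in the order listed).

4

Compare s4 with s2: 3 > 0, 9 > 0, 10 > 4.
So s2 strictly dominates s4 for the attacker; s4 is strictly dominated.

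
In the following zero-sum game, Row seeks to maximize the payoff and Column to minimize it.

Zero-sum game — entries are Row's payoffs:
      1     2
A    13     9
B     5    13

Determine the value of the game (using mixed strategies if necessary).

Row minima are 9 and 5, so Row's maximin is 9; column maxima are 13 and 13, so Column's minimax is 13. These differ, so the equilibrium is in mixed strategies.
Let Row play A with probability p. Column is indifferent when 13p + 5(1−p) = 9p + 13(1−p), giving p = 2/3.
Let Column play 1 with probability q. Row is indifferent when 13q + 9(1−q) = 5q + 13(1−q), giving q = 1/3.
The value is 13·(1/3) + (9)·(2/3) = 31/3.

31/3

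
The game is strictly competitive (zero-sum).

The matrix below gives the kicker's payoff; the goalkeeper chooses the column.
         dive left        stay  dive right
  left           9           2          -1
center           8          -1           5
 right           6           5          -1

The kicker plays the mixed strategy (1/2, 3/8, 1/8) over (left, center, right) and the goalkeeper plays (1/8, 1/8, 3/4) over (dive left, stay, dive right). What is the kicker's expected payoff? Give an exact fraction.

Against (1/8, 1/8, 3/4), each row's expected payoff is left: 5/8; center: 37/8; right: 5/8.
Taking the (1/2, 3/8, 1/8)-weighted average: (1/2)·(5/8) + (3/8)·(37/8) + (1/8)·(5/8) = 17/8.

17/8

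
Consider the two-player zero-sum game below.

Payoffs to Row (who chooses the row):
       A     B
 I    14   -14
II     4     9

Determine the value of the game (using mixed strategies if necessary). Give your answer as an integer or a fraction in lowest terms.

182/33

Row minima are -14 and 4, so Row's maximin is 4; column maxima are 14 and 9, so Column's minimax is 9. These differ, so the equilibrium is in mixed strategies.
Let Row play I with probability p. Column is indifferent when 14p + 4(1−p) = −14p + 9(1−p), giving p = 5/33.
Let Column play A with probability q. Row is indifferent when 14q − 14(1−q) = 4q + 9(1−q), giving q = 23/33.
The value is 14·(23/33) + (-14)·(10/33) = 182/33.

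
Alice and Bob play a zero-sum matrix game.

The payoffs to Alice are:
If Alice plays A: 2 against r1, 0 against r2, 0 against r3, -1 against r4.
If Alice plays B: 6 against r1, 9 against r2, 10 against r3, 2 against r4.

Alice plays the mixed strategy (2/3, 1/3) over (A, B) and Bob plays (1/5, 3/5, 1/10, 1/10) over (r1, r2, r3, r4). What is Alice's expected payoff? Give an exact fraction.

Against (1/5, 3/5, 1/10, 1/10), each row's expected payoff is A: 3/10; B: 39/5.
Taking the (2/3, 1/3)-weighted average: (2/3)·(3/10) + (1/3)·(39/5) = 14/5.

14/5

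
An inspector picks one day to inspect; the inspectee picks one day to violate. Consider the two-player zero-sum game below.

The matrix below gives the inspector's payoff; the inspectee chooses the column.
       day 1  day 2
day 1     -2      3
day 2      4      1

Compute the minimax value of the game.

Row minima are -2 and 1, so the inspector's maximin is 1; column maxima are 4 and 3, so the inspectee's minimax is 3. These differ, so the equilibrium is in mixed strategies.
Let the inspector play day 1 with probability p. The inspectee is indifferent when −2p + 4(1−p) = 3p + (1−p), giving p = 3/8.
Let the inspectee play day 1 with probability q. The inspector is indifferent when −2q + 3(1−q) = 4q + (1−q), giving q = 1/4.
The value is -2·(1/4) + (3)·(3/4) = 7/4.

7/4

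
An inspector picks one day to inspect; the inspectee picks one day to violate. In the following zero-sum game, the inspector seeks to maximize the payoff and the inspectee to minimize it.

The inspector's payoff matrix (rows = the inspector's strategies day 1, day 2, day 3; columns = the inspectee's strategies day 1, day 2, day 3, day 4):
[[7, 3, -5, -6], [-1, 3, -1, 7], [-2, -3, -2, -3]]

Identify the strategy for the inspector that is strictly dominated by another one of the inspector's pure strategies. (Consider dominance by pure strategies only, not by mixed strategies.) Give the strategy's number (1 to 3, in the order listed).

3

Compare day 3 with day 2: -1 > -2, 3 > -3, -1 > -2, 7 > -3.
So day 2 strictly dominates day 3 for the inspector; day 3 is strictly dominated.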